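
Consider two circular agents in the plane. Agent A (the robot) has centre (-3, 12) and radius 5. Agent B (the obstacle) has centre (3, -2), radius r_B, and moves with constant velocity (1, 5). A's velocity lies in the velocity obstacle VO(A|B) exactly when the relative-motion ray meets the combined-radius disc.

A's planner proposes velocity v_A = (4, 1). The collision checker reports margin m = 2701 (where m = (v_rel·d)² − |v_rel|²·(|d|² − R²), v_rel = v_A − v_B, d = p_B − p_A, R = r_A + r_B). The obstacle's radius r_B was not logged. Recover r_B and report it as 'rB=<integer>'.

m = 2701
d = (6, -14);  v_rel = (3, -4),  |v_rel|² = 25
v_rel×d = (3)·(-14) − (-4)·(6) = -18
since m = R²·25 − (-18)²:  R² = (324 + 2701) / 25 = 121
R = √121 = 11  ⇒  r_B = 11 − 5 = 6

rB=6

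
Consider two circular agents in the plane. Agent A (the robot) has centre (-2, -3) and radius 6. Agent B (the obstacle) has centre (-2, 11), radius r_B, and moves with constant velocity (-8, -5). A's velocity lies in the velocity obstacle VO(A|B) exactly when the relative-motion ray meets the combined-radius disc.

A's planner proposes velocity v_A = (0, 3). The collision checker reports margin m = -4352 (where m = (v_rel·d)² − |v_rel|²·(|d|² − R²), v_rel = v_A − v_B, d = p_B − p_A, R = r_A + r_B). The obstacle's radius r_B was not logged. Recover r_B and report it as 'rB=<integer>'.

m = -4352
d = (0, 14);  v_rel = (8, 8),  |v_rel|² = 128
v_rel×d = (8)·(14) − (8)·(0) = 112
since m = R²·128 − 112²:  R² = (12544 + -4352) / 128 = 64
R = √64 = 8  ⇒  r_B = 8 − 6 = 2

rB=2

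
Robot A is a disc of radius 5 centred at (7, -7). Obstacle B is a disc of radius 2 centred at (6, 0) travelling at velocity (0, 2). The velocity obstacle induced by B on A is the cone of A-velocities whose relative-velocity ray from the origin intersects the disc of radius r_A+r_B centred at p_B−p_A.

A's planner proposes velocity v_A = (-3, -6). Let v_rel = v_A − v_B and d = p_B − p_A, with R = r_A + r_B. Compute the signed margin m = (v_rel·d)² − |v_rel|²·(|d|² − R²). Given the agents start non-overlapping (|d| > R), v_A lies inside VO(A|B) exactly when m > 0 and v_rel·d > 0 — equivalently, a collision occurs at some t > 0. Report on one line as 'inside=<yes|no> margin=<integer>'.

d = (-1, 7),  |d|² = 50;  R = 5+2 = 7,  c = 50−7² = 1
v_rel = (-3, -8),  |v_rel|² = 73;  v_rel·d = (-3)·(-1) + (-8)·(7) = -53
73·t² + 106·t + 1 = 0  ⇒  m = (-53)² − 73·1 = 2736
m = 2736 > 0,  v_rel·d = -53 < 0  ⇒  outside

inside=no margin=2736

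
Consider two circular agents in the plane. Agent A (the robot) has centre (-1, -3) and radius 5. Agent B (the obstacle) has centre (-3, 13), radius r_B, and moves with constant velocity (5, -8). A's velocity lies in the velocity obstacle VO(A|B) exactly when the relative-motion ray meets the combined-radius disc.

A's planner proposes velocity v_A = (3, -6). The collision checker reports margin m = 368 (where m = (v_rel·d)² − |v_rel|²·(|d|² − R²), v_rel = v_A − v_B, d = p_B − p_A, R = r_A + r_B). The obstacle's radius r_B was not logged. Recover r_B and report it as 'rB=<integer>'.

m = 368
d = (-2, 16);  v_rel = (-2, 2),  |v_rel|² = 8
v_rel×d = (-2)·(16) − (2)·(-2) = -28
since m = R²·8 − (-28)²:  R² = (784 + 368) / 8 = 144
R = √144 = 12  ⇒  r_B = 12 − 5 = 7

rB=7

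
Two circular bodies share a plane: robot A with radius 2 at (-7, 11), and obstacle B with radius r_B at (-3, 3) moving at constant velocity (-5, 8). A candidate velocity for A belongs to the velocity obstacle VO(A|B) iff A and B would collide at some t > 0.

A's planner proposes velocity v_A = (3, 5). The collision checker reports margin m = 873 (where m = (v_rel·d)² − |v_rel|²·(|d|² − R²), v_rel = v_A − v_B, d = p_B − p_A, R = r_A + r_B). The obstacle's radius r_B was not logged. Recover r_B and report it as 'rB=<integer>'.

m = 873
d = (4, -8);  v_rel = (8, -3),  |v_rel|² = 73
v_rel×d = (8)·(-8) − (-3)·(4) = -52
since m = R²·73 − (-52)²:  R² = (2704 + 873) / 73 = 49
R = √49 = 7  ⇒  r_B = 7 − 2 = 5

rB=5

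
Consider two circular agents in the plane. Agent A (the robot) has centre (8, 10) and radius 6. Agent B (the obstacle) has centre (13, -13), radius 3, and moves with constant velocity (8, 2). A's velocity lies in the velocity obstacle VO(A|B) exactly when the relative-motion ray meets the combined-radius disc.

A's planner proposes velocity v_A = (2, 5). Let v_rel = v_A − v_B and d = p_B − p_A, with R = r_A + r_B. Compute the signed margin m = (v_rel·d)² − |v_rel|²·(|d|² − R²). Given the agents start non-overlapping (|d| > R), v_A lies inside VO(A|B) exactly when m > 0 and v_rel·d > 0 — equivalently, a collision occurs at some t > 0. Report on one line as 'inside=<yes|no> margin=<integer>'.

d = (5, -23),  |d|² = 554;  R = 6+3 = 9,  c = 554−9² = 473
v_rel = (-6, 3),  |v_rel|² = 45;  v_rel·d = (-6)·(5) + (3)·(-23) = -99
45·t² + 198·t + 473 = 0  ⇒  m = (-99)² − 45·473 = -11484
m = -11484 < 0,  v_rel·d = -99 < 0  ⇒  outside

inside=no margin=-11484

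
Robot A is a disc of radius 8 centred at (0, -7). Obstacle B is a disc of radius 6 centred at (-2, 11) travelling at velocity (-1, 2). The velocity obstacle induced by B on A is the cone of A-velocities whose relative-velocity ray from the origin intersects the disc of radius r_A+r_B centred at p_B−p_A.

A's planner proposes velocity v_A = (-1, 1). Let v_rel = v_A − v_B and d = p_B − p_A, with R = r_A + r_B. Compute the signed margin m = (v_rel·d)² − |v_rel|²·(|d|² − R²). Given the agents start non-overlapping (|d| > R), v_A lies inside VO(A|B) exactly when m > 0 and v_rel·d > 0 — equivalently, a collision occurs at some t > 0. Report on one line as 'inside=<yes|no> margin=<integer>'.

d = (-2, 18),  |d|² = 328;  R = 8+6 = 14,  c = 328−14² = 132
v_rel = (0, -1),  |v_rel|² = 1;  v_rel·d = (0)·(-2) + (-1)·(18) = -18
1·t² + 36·t + 132 = 0  ⇒  m = (-18)² − 1·132 = 192
m = 192 > 0,  v_rel·d = -18 < 0  ⇒  outside

inside=no margin=192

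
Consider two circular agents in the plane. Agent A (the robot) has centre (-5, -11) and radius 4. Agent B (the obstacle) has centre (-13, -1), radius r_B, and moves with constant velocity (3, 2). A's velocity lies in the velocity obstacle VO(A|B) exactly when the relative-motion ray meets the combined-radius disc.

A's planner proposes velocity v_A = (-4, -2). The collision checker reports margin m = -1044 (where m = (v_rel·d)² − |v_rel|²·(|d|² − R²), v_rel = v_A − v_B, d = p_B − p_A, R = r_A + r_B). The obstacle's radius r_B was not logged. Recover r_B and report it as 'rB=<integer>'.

m = -1044
d = (-8, 10);  v_rel = (-7, -4),  |v_rel|² = 65
v_rel×d = (-7)·(10) − (-4)·(-8) = -102
since m = R²·65 − (-102)²:  R² = (10404 + -1044) / 65 = 144
R = √144 = 12  ⇒  r_B = 12 − 4 = 8

rB=8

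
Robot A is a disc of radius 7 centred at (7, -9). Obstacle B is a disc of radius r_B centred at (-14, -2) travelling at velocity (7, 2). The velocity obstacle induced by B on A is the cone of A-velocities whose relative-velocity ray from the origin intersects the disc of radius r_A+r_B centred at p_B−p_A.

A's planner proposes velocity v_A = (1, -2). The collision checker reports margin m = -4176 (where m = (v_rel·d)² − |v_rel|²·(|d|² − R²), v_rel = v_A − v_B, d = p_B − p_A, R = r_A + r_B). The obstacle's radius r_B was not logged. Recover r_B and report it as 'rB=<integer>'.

m = -4176
d = (-21, 7);  v_rel = (-6, -4),  |v_rel|² = 52
v_rel×d = (-6)·(7) − (-4)·(-21) = -126
since m = R²·52 − (-126)²:  R² = (15876 + -4176) / 52 = 225
R = √225 = 15  ⇒  r_B = 15 − 7 = 8

rB=8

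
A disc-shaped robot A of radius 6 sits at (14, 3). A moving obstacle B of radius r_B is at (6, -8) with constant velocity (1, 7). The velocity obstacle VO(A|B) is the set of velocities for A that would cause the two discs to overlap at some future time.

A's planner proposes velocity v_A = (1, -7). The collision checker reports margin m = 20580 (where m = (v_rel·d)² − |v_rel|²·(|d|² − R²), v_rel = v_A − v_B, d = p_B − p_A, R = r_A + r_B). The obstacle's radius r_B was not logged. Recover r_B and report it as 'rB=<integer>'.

m = 20580
d = (-8, -11);  v_rel = (0, -14),  |v_rel|² = 196
v_rel×d = (0)·(-11) − (-14)·(-8) = -112
since m = R²·196 − (-112)²:  R² = (12544 + 20580) / 196 = 169
R = √169 = 13  ⇒  r_B = 13 − 6 = 7

rB=7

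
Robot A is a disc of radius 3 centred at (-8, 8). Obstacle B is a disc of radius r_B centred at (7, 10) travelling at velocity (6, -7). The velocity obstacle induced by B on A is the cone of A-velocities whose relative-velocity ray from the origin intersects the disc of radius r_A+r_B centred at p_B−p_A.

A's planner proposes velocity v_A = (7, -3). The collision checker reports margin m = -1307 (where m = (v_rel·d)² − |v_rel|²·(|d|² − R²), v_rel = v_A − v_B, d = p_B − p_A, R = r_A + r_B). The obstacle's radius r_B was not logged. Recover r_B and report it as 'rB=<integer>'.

m = -1307
d = (15, 2);  v_rel = (1, 4),  |v_rel|² = 17
v_rel×d = (1)·(2) − (4)·(15) = -58
since m = R²·17 − (-58)²:  R² = (3364 + -1307) / 17 = 121
R = √121 = 11  ⇒  r_B = 11 − 3 = 8

rB=8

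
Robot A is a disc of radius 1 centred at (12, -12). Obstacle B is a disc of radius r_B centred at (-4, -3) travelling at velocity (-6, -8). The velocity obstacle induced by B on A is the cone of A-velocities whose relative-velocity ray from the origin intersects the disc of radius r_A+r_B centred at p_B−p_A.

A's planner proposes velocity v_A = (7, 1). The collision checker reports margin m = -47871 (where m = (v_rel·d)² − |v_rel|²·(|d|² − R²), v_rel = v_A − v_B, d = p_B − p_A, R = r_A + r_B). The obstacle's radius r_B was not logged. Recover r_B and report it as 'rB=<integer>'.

m = -47871
d = (-16, 9);  v_rel = (13, 9),  |v_rel|² = 250
v_rel×d = (13)·(9) − (9)·(-16) = 261
since m = R²·250 − 261²:  R² = (68121 + -47871) / 250 = 81
R = √81 = 9  ⇒  r_B = 9 − 1 = 8

rB=8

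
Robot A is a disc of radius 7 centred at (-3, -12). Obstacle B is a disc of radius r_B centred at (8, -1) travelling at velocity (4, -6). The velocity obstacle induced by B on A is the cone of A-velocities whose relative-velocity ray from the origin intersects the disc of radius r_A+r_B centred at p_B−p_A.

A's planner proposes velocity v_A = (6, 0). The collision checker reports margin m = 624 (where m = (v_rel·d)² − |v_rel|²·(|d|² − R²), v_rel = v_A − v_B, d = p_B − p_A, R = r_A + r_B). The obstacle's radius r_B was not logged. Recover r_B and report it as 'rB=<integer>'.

m = 624
d = (11, 11);  v_rel = (2, 6),  |v_rel|² = 40
v_rel×d = (2)·(11) − (6)·(11) = -44
since m = R²·40 − (-44)²:  R² = (1936 + 624) / 40 = 64
R = √64 = 8  ⇒  r_B = 8 − 7 = 1

rB=1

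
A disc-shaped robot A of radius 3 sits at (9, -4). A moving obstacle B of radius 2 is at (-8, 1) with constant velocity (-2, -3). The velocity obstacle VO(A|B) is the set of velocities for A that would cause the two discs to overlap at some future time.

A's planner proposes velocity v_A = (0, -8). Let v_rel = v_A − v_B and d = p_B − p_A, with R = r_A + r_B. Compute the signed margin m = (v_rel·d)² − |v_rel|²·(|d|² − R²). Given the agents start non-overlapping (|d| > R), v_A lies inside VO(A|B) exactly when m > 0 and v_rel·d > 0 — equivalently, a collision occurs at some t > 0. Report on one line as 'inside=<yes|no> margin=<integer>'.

d = (-17, 5),  |d|² = 314;  R = 3+2 = 5,  c = 314−5² = 289
v_rel = (2, -5),  |v_rel|² = 29;  v_rel·d = (2)·(-17) + (-5)·(5) = -59
29·t² + 118·t + 289 = 0  ⇒  m = (-59)² − 29·289 = -4900
m = -4900 < 0,  v_rel·d = -59 < 0  ⇒  outside

inside=no margin=-4900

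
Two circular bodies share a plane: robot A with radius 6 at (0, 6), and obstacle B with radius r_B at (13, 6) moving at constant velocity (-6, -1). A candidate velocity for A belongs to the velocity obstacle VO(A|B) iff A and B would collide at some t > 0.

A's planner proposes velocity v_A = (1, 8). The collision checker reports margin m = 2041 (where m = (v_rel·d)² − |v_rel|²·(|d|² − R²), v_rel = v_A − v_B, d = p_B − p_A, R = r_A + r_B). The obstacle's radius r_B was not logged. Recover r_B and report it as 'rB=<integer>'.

m = 2041
d = (13, 0);  v_rel = (7, 9),  |v_rel|² = 130
v_rel×d = (7)·(0) − (9)·(13) = -117
since m = R²·130 − (-117)²:  R² = (13689 + 2041) / 130 = 121
R = √121 = 11  ⇒  r_B = 11 − 6 = 5

rB=5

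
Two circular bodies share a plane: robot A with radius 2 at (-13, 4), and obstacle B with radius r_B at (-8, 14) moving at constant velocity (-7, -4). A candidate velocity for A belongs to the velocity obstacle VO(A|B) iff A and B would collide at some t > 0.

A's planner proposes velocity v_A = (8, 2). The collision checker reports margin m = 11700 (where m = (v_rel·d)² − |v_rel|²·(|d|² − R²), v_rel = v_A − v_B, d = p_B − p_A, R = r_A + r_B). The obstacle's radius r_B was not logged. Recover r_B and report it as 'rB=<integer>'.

m = 11700
d = (5, 10);  v_rel = (15, 6),  |v_rel|² = 261
v_rel×d = (15)·(10) − (6)·(5) = 120
since m = R²·261 − 120²:  R² = (14400 + 11700) / 261 = 100
R = √100 = 10  ⇒  r_B = 10 − 2 = 8

rB=8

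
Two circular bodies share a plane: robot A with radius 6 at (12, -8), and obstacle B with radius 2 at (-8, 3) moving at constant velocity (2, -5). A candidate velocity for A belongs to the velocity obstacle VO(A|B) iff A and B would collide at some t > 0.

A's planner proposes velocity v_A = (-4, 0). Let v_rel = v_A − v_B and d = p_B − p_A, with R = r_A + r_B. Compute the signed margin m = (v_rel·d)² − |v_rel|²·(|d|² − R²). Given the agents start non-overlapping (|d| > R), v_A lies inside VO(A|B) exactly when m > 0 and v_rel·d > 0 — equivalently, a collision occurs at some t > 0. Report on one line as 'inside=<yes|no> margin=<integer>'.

d = (-20, 11),  |d|² = 521;  R = 6+2 = 8,  c = 521−8² = 457
v_rel = (-6, 5),  |v_rel|² = 61;  v_rel·d = (-6)·(-20) + (5)·(11) = 175
61·t² − 350·t + 457 = 0  ⇒  m = 175² − 61·457 = 2748
m = 2748 > 0,  v_rel·d = 175 > 0  ⇒  inside

inside=yes margin=2748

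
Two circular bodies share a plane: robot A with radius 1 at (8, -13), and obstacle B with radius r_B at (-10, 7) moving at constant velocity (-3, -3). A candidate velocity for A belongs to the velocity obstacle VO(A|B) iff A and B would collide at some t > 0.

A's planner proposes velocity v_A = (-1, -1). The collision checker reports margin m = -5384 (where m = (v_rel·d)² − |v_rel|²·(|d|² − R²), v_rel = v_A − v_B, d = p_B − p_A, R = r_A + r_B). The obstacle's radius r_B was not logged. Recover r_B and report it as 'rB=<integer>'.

m = -5384
d = (-18, 20);  v_rel = (2, 2),  |v_rel|² = 8
v_rel×d = (2)·(20) − (2)·(-18) = 76
since m = R²·8 − 76²:  R² = (5776 + -5384) / 8 = 49
R = √49 = 7  ⇒  r_B = 7 − 1 = 6

rB=6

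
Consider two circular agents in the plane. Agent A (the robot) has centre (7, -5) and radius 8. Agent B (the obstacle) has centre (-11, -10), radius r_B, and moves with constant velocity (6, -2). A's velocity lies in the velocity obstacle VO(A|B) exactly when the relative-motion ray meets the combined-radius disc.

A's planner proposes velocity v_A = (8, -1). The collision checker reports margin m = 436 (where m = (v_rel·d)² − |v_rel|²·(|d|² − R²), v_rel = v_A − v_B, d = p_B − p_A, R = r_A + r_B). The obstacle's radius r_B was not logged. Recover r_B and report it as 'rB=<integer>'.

m = 436
d = (-18, -5);  v_rel = (2, 1),  |v_rel|² = 5
v_rel×d = (2)·(-5) − (1)·(-18) = 8
since m = R²·5 − 8²:  R² = (64 + 436) / 5 = 100
R = √100 = 10  ⇒  r_B = 10 − 8 = 2

rB=2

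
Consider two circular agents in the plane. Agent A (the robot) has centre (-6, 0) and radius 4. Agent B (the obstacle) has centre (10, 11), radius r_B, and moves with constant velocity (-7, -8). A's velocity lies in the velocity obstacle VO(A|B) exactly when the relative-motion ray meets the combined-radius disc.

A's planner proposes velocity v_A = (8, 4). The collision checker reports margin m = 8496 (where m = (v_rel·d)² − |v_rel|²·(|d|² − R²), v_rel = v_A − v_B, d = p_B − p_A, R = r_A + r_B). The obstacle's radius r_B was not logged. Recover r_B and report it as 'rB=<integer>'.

m = 8496
d = (16, 11);  v_rel = (15, 12),  |v_rel|² = 369
v_rel×d = (15)·(11) − (12)·(16) = -27
since m = R²·369 − (-27)²:  R² = (729 + 8496) / 369 = 25
R = √25 = 5  ⇒  r_B = 5 − 4 = 1

rB=1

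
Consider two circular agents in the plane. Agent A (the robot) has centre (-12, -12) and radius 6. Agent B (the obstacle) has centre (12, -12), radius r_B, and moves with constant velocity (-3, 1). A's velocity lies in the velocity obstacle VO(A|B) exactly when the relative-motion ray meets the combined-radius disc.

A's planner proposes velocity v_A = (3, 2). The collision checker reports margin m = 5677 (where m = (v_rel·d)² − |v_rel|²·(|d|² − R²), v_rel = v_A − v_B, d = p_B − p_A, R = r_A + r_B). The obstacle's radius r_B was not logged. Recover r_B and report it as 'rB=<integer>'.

m = 5677
d = (24, 0);  v_rel = (6, 1),  |v_rel|² = 37
v_rel×d = (6)·(0) − (1)·(24) = -24
since m = R²·37 − (-24)²:  R² = (576 + 5677) / 37 = 169
R = √169 = 13  ⇒  r_B = 13 − 6 = 7

rB=7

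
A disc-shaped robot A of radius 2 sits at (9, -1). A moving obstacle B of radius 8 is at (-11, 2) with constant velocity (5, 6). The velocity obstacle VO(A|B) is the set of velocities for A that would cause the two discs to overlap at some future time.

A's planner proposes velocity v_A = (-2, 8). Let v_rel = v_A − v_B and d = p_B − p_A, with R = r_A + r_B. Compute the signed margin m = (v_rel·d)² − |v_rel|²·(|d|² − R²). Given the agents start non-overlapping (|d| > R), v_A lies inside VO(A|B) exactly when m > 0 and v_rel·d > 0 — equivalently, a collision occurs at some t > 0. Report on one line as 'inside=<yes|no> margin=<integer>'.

d = (-20, 3),  |d|² = 409;  R = 2+8 = 10,  c = 409−10² = 309
v_rel = (-7, 2),  |v_rel|² = 53;  v_rel·d = (-7)·(-20) + (2)·(3) = 146
53·t² − 292·t + 309 = 0  ⇒  m = 146² − 53·309 = 4939
m = 4939 > 0,  v_rel·d = 146 > 0  ⇒  inside

inside=yes margin=4939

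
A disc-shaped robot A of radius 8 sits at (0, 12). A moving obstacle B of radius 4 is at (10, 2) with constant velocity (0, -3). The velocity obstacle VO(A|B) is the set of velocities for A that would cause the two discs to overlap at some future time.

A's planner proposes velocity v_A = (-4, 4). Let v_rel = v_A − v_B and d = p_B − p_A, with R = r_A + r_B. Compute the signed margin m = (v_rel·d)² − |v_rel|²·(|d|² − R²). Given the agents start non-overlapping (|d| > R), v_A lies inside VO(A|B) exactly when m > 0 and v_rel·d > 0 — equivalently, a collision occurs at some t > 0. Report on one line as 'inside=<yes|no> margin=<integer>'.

d = (10, -10),  |d|² = 200;  R = 8+4 = 12,  c = 200−12² = 56
v_rel = (-4, 7),  |v_rel|² = 65;  v_rel·d = (-4)·(10) + (7)·(-10) = -110
65·t² + 220·t + 56 = 0  ⇒  m = (-110)² − 65·56 = 8460
m = 8460 > 0,  v_rel·d = -110 < 0  ⇒  outside

inside=no margin=8460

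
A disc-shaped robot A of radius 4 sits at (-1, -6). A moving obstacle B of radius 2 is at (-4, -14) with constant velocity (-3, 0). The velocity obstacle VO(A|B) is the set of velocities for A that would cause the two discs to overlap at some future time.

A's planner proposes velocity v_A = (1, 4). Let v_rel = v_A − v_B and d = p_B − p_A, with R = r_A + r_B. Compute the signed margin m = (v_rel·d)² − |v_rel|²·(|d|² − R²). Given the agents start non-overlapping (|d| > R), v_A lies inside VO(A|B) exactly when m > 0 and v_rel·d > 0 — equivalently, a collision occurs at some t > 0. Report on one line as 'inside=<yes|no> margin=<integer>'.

d = (-3, -8),  |d|² = 73;  R = 4+2 = 6,  c = 73−6² = 37
v_rel = (4, 4),  |v_rel|² = 32;  v_rel·d = (4)·(-3) + (4)·(-8) = -44
32·t² + 88·t + 37 = 0  ⇒  m = (-44)² − 32·37 = 752
m = 752 > 0,  v_rel·d = -44 < 0  ⇒  outside

inside=no margin=752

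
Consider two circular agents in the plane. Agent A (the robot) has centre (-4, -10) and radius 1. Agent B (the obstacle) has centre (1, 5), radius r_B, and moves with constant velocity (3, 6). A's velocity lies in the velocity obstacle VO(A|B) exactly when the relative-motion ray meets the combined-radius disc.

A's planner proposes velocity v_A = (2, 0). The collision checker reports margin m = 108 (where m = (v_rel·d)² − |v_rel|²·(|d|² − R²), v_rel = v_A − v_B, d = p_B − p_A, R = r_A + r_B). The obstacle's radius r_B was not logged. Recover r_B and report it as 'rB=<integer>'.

m = 108
d = (5, 15);  v_rel = (-1, -6),  |v_rel|² = 37
v_rel×d = (-1)·(15) − (-6)·(5) = 15
since m = R²·37 − 15²:  R² = (225 + 108) / 37 = 9
R = √9 = 3  ⇒  r_B = 3 − 1 = 2

rB=2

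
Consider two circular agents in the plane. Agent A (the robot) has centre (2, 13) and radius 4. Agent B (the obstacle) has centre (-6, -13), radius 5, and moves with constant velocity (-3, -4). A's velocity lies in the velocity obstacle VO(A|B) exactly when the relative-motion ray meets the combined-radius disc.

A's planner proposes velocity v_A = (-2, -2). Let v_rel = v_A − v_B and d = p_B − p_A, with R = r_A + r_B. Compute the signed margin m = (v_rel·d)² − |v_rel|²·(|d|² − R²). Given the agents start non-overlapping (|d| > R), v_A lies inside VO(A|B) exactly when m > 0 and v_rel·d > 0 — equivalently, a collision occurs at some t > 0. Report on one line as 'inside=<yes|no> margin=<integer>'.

d = (-8, -26),  |d|² = 740;  R = 4+5 = 9,  c = 740−9² = 659
v_rel = (1, 2),  |v_rel|² = 5;  v_rel·d = (1)·(-8) + (2)·(-26) = -60
5·t² + 120·t + 659 = 0  ⇒  m = (-60)² − 5·659 = 305
m = 305 > 0,  v_rel·d = -60 < 0  ⇒  outside

inside=no margin=305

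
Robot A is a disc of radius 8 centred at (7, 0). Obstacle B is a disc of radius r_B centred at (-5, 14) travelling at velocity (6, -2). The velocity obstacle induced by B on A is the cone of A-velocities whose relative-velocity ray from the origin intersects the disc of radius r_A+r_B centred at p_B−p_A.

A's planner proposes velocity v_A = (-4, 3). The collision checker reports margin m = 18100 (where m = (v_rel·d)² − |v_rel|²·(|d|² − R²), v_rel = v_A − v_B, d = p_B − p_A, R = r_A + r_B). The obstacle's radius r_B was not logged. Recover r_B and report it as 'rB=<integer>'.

m = 18100
d = (-12, 14);  v_rel = (-10, 5),  |v_rel|² = 125
v_rel×d = (-10)·(14) − (5)·(-12) = -80
since m = R²·125 − (-80)²:  R² = (6400 + 18100) / 125 = 196
R = √196 = 14  ⇒  r_B = 14 − 8 = 6

rB=6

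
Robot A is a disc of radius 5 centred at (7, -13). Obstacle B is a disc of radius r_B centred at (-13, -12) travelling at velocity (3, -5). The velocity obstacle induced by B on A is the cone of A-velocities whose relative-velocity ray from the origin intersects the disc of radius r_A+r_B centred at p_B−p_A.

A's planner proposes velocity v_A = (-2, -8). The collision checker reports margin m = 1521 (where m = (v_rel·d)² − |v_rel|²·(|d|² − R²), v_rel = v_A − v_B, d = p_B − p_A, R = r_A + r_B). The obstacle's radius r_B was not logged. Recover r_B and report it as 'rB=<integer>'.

m = 1521
d = (-20, 1);  v_rel = (-5, -3),  |v_rel|² = 34
v_rel×d = (-5)·(1) − (-3)·(-20) = -65
since m = R²·34 − (-65)²:  R² = (4225 + 1521) / 34 = 169
R = √169 = 13  ⇒  r_B = 13 − 5 = 8

rB=8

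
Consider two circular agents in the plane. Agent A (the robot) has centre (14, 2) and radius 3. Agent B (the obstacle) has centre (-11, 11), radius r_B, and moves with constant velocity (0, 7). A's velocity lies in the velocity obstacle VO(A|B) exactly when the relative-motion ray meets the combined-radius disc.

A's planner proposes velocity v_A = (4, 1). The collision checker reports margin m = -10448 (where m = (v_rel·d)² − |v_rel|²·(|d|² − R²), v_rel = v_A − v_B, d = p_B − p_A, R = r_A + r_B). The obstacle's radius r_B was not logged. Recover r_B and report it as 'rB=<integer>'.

m = -10448
d = (-25, 9);  v_rel = (4, -6),  |v_rel|² = 52
v_rel×d = (4)·(9) − (-6)·(-25) = -114
since m = R²·52 − (-114)²:  R² = (12996 + -10448) / 52 = 49
R = √49 = 7  ⇒  r_B = 7 − 3 = 4

rB=4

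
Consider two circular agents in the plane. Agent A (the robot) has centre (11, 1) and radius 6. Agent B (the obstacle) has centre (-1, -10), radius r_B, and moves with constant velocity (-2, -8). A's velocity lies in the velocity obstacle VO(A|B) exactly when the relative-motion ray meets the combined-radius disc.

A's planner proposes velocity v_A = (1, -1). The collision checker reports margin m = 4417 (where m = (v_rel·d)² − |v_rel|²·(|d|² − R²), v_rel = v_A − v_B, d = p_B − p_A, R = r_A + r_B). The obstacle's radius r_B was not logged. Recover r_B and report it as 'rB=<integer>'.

m = 4417
d = (-12, -11);  v_rel = (3, 7),  |v_rel|² = 58
v_rel×d = (3)·(-11) − (7)·(-12) = 51
since m = R²·58 − 51²:  R² = (2601 + 4417) / 58 = 121
R = √121 = 11  ⇒  r_B = 11 − 6 = 5

rB=5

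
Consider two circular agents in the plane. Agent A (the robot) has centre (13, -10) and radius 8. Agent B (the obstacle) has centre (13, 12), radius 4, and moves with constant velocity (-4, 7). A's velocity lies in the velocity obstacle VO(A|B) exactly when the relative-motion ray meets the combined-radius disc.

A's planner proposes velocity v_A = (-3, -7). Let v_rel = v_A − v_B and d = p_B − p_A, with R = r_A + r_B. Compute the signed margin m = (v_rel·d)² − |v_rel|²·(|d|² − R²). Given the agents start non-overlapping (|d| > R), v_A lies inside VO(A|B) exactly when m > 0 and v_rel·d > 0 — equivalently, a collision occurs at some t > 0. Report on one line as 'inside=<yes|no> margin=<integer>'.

d = (0, 22),  |d|² = 484;  R = 8+4 = 12,  c = 484−12² = 340
v_rel = (1, -14),  |v_rel|² = 197;  v_rel·d = (1)·(0) + (-14)·(22) = -308
197·t² + 616·t + 340 = 0  ⇒  m = (-308)² − 197·340 = 27884
m = 27884 > 0,  v_rel·d = -308 < 0  ⇒  outside

inside=no margin=27884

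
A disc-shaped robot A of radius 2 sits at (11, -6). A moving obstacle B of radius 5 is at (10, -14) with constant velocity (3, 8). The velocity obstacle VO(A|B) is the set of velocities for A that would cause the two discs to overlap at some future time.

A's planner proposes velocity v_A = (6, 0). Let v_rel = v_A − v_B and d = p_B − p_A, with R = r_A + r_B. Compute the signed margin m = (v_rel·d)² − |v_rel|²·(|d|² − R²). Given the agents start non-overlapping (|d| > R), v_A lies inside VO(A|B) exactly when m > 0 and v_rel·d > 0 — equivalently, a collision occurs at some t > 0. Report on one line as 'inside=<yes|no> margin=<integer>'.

d = (-1, -8),  |d|² = 65;  R = 2+5 = 7,  c = 65−7² = 16
v_rel = (3, -8),  |v_rel|² = 73;  v_rel·d = (3)·(-1) + (-8)·(-8) = 61
73·t² − 122·t + 16 = 0  ⇒  m = 61² − 73·16 = 2553
m = 2553 > 0,  v_rel·d = 61 > 0  ⇒  inside

inside=yes margin=2553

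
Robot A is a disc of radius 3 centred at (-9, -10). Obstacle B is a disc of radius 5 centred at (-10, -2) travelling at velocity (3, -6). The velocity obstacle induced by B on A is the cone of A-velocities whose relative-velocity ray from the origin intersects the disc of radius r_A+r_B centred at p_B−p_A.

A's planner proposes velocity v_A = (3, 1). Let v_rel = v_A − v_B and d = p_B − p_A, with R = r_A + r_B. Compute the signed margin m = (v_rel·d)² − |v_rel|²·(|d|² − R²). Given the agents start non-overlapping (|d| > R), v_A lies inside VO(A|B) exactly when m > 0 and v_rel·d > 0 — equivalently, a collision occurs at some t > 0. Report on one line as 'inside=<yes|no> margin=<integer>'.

d = (-1, 8),  |d|² = 65;  R = 3+5 = 8,  c = 65−8² = 1
v_rel = (0, 7),  |v_rel|² = 49;  v_rel·d = (0)·(-1) + (7)·(8) = 56
49·t² − 112·t + 1 = 0  ⇒  m = 56² − 49·1 = 3087
m = 3087 > 0,  v_rel·d = 56 > 0  ⇒  inside

inside=yes margin=3087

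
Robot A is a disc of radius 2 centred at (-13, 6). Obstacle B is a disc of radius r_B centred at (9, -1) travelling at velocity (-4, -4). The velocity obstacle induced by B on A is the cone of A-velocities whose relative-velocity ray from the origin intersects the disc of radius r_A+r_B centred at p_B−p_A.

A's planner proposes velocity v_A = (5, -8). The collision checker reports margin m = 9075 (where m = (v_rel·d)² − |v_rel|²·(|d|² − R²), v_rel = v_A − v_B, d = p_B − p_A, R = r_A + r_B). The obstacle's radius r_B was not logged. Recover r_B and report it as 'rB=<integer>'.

m = 9075
d = (22, -7);  v_rel = (9, -4),  |v_rel|² = 97
v_rel×d = (9)·(-7) − (-4)·(22) = 25
since m = R²·97 − 25²:  R² = (625 + 9075) / 97 = 100
R = √100 = 10  ⇒  r_B = 10 − 2 = 8

rB=8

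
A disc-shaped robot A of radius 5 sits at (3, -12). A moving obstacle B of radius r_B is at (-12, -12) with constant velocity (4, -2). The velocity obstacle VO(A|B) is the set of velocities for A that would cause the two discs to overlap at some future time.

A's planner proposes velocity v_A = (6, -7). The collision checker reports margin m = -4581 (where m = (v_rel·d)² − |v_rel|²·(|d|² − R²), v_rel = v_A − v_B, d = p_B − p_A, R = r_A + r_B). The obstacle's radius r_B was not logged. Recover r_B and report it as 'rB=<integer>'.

m = -4581
d = (-15, 0);  v_rel = (2, -5),  |v_rel|² = 29
v_rel×d = (2)·(0) − (-5)·(-15) = -75
since m = R²·29 − (-75)²:  R² = (5625 + -4581) / 29 = 36
R = √36 = 6  ⇒  r_B = 6 − 5 = 1

rB=1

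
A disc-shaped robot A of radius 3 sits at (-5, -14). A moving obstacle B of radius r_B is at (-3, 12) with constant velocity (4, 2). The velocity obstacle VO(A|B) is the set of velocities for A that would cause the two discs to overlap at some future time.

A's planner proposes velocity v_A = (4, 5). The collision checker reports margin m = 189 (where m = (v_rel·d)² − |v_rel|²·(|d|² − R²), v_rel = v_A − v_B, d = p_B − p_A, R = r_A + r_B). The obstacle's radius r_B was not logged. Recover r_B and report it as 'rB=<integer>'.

m = 189
d = (2, 26);  v_rel = (0, 3),  |v_rel|² = 9
v_rel×d = (0)·(26) − (3)·(2) = -6
since m = R²·9 − (-6)²:  R² = (36 + 189) / 9 = 25
R = √25 = 5  ⇒  r_B = 5 − 3 = 2

rB=2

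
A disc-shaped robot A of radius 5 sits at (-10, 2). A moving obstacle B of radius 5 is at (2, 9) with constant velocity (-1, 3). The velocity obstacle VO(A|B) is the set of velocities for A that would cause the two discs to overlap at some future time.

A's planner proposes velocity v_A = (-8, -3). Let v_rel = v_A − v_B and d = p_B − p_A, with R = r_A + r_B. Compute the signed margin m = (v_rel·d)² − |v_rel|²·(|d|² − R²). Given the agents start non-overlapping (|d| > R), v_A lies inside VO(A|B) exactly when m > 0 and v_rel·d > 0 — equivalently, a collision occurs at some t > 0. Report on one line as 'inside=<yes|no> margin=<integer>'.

d = (12, 7),  |d|² = 193;  R = 5+5 = 10,  c = 193−10² = 93
v_rel = (-7, -6),  |v_rel|² = 85;  v_rel·d = (-7)·(12) + (-6)·(7) = -126
85·t² + 252·t + 93 = 0  ⇒  m = (-126)² − 85·93 = 7971
m = 7971 > 0,  v_rel·d = -126 < 0  ⇒  outside

inside=no margin=7971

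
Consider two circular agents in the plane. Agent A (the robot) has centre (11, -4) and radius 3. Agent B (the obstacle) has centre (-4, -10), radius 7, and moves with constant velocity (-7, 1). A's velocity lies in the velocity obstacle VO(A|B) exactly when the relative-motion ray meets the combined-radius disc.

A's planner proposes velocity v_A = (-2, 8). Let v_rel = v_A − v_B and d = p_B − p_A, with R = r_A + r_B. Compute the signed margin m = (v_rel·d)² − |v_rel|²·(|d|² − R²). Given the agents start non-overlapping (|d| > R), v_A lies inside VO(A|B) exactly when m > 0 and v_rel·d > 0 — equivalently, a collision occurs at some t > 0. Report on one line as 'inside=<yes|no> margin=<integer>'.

d = (-15, -6),  |d|² = 261;  R = 3+7 = 10,  c = 261−10² = 161
v_rel = (5, 7),  |v_rel|² = 74;  v_rel·d = (5)·(-15) + (7)·(-6) = -117
74·t² + 234·t + 161 = 0  ⇒  m = (-117)² − 74·161 = 1775
m = 1775 > 0,  v_rel·d = -117 < 0  ⇒  outside

inside=no margin=1775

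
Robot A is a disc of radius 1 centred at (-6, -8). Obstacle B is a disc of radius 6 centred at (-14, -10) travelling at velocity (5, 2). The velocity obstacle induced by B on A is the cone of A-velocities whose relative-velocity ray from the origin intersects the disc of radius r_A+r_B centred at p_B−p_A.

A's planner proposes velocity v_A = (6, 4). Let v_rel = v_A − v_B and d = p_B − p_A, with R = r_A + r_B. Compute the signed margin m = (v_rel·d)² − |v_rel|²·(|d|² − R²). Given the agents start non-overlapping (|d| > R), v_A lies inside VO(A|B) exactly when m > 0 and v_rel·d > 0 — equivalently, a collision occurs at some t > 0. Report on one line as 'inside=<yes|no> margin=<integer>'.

d = (-8, -2),  |d|² = 68;  R = 1+6 = 7,  c = 68−7² = 19
v_rel = (1, 2),  |v_rel|² = 5;  v_rel·d = (1)·(-8) + (2)·(-2) = -12
5·t² + 24·t + 19 = 0  ⇒  m = (-12)² − 5·19 = 49
m = 49 > 0,  v_rel·d = -12 < 0  ⇒  outside

inside=no margin=49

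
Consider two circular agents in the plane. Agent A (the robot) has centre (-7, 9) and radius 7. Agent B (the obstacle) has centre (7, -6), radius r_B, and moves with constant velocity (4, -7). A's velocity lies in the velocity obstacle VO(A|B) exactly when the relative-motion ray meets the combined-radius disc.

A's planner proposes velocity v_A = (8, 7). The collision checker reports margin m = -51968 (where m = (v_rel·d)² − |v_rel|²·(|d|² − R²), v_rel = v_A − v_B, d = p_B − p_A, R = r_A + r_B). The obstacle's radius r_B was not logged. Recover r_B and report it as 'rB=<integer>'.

m = -51968
d = (14, -15);  v_rel = (4, 14),  |v_rel|² = 212
v_rel×d = (4)·(-15) − (14)·(14) = -256
since m = R²·212 − (-256)²:  R² = (65536 + -51968) / 212 = 64
R = √64 = 8  ⇒  r_B = 8 − 7 = 1

rB=1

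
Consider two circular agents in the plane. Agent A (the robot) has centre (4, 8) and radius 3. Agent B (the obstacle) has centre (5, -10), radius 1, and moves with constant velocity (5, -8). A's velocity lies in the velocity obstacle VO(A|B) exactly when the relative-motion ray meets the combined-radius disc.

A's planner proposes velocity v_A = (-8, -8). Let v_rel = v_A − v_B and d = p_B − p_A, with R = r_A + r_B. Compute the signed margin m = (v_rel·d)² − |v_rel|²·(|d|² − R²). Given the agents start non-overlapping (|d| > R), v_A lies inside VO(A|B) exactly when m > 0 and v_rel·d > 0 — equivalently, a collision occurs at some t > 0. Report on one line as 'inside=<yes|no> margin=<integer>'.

d = (1, -18),  |d|² = 325;  R = 3+1 = 4,  c = 325−4² = 309
v_rel = (-13, 0),  |v_rel|² = 169;  v_rel·d = (-13)·(1) + (0)·(-18) = -13
169·t² + 26·t + 309 = 0  ⇒  m = (-13)² − 169·309 = -52052
m = -52052 < 0,  v_rel·d = -13 < 0  ⇒  outside

inside=no margin=-52052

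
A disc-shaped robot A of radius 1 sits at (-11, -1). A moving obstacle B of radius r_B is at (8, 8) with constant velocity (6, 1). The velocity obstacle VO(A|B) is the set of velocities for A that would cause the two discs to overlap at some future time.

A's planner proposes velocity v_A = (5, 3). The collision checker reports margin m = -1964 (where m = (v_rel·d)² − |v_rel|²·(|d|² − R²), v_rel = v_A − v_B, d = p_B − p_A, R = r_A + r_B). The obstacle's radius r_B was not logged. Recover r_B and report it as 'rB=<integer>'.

m = -1964
d = (19, 9);  v_rel = (-1, 2),  |v_rel|² = 5
v_rel×d = (-1)·(9) − (2)·(19) = -47
since m = R²·5 − (-47)²:  R² = (2209 + -1964) / 5 = 49
R = √49 = 7  ⇒  r_B = 7 − 1 = 6

rB=6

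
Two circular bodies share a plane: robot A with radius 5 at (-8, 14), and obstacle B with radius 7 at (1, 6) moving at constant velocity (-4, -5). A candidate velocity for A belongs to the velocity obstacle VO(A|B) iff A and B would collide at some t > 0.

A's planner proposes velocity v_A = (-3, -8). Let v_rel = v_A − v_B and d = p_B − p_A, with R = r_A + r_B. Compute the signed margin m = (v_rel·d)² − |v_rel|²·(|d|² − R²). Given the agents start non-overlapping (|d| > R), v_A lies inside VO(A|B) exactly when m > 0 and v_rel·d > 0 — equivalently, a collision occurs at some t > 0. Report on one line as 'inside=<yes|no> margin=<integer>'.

d = (9, -8),  |d|² = 145;  R = 5+7 = 12,  c = 145−12² = 1
v_rel = (1, -3),  |v_rel|² = 10;  v_rel·d = (1)·(9) + (-3)·(-8) = 33
10·t² − 66·t + 1 = 0  ⇒  m = 33² − 10·1 = 1079
m = 1079 > 0,  v_rel·d = 33 > 0  ⇒  inside

inside=yes margin=1079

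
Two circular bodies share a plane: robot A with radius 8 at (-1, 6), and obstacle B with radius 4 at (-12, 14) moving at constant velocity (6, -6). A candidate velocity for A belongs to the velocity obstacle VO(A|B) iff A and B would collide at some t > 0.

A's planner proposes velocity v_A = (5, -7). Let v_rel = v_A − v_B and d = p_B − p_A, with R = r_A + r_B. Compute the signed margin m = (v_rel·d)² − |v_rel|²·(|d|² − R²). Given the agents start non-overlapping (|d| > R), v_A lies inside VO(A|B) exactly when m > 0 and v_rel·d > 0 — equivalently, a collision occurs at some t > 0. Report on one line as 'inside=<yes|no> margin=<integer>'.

d = (-11, 8),  |d|² = 185;  R = 8+4 = 12,  c = 185−12² = 41
v_rel = (-1, -1),  |v_rel|² = 2;  v_rel·d = (-1)·(-11) + (-1)·(8) = 3
2·t² − 6·t + 41 = 0  ⇒  m = 3² − 2·41 = -73
m = -73 < 0,  v_rel·d = 3 > 0  ⇒  outside

inside=no margin=-73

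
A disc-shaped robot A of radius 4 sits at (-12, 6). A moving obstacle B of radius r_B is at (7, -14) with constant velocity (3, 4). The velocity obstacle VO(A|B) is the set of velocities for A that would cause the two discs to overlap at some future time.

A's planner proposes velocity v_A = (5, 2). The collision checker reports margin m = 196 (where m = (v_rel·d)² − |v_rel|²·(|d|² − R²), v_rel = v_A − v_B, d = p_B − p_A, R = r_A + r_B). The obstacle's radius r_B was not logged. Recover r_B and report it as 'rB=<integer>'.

m = 196
d = (19, -20);  v_rel = (2, -2),  |v_rel|² = 8
v_rel×d = (2)·(-20) − (-2)·(19) = -2
since m = R²·8 − (-2)²:  R² = (4 + 196) / 8 = 25
R = √25 = 5  ⇒  r_B = 5 − 4 = 1

rB=1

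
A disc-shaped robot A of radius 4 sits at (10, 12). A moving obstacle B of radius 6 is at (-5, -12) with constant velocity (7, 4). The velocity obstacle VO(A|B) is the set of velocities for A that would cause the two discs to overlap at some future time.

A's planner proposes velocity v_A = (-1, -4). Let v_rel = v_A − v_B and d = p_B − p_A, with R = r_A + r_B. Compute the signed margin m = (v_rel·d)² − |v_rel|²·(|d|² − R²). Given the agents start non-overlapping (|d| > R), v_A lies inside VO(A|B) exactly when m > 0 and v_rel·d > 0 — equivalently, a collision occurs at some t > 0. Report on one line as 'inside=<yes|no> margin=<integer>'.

d = (-15, -24),  |d|² = 801;  R = 4+6 = 10,  c = 801−10² = 701
v_rel = (-8, -8),  |v_rel|² = 128;  v_rel·d = (-8)·(-15) + (-8)·(-24) = 312
128·t² − 624·t + 701 = 0  ⇒  m = 312² − 128·701 = 7616
m = 7616 > 0,  v_rel·d = 312 > 0  ⇒  inside

inside=yes margin=7616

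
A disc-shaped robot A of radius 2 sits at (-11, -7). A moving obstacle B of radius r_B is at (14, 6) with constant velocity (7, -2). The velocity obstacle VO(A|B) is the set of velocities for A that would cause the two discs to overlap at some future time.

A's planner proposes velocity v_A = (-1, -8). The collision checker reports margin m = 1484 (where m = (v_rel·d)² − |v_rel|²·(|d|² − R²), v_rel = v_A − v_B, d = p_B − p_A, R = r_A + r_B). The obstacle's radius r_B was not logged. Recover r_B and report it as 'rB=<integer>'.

m = 1484
d = (25, 13);  v_rel = (-8, -6),  |v_rel|² = 100
v_rel×d = (-8)·(13) − (-6)·(25) = 46
since m = R²·100 − 46²:  R² = (2116 + 1484) / 100 = 36
R = √36 = 6  ⇒  r_B = 6 − 2 = 4

rB=4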